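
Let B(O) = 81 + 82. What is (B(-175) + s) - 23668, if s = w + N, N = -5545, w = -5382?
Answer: -34432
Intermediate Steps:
B(O) = 163
s = -10927 (s = -5382 - 5545 = -10927)
(B(-175) + s) - 23668 = (163 - 10927) - 23668 = -10764 - 23668 = -34432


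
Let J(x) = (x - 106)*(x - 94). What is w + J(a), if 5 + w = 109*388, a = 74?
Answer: 42927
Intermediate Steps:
w = 42287 (w = -5 + 109*388 = -5 + 42292 = 42287)
J(x) = (-106 + x)*(-94 + x)
w + J(a) = 42287 + (9964 + 74² - 200*74) = 42287 + (9964 + 5476 - 14800) = 42287 + 640 = 42927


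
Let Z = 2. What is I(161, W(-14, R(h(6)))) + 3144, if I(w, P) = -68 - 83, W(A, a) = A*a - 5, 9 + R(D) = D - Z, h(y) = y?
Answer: 2993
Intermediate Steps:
R(D) = -11 + D (R(D) = -9 + (D - 1*2) = -9 + (D - 2) = -9 + (-2 + D) = -11 + D)
W(A, a) = -5 + A*a
I(w, P) = -151
I(161, W(-14, R(h(6)))) + 3144 = -151 + 3144 = 2993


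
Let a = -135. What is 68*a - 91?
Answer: -9271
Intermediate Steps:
68*a - 91 = 68*(-135) - 91 = -9180 - 91 = -9271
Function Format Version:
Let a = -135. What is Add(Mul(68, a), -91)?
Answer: -9271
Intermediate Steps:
Add(Mul(68, a), -91) = Add(Mul(68, -135), -91) = Add(-9180, -91) = -9271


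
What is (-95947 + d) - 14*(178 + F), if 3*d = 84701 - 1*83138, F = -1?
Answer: -97904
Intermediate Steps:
d = 521 (d = (84701 - 1*83138)/3 = (84701 - 83138)/3 = (⅓)*1563 = 521)
(-95947 + d) - 14*(178 + F) = (-95947 + 521) - 14*(178 - 1) = -95426 - 14*177 = -95426 - 2478 = -97904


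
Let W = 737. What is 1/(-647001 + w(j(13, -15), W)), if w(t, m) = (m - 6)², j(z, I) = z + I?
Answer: -1/112640 ≈ -8.8778e-6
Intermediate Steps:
j(z, I) = I + z
w(t, m) = (-6 + m)²
1/(-647001 + w(j(13, -15), W)) = 1/(-647001 + (-6 + 737)²) = 1/(-647001 + 731²) = 1/(-647001 + 534361) = 1/(-112640) = -1/112640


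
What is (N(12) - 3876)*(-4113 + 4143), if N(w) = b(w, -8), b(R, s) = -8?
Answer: -116520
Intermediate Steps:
N(w) = -8
(N(12) - 3876)*(-4113 + 4143) = (-8 - 3876)*(-4113 + 4143) = -3884*30 = -116520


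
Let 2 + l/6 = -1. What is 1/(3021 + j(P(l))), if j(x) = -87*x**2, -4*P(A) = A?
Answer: 4/5037 ≈ 0.00079412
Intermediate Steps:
l = -18 (l = -12 + 6*(-1) = -12 - 6 = -18)
P(A) = -A/4
1/(3021 + j(P(l))) = 1/(3021 - 87*(-1/4*(-18))**2) = 1/(3021 - 87*(9/2)**2) = 1/(3021 - 87*81/4) = 1/(3021 - 7047/4) = 1/(5037/4) = 4/5037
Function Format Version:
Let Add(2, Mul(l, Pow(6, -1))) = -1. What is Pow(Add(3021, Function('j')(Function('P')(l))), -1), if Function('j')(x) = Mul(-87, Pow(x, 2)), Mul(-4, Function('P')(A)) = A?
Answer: Rational(4, 5037) ≈ 0.00079412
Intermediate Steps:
l = -18 (l = Add(-12, Mul(6, -1)) = Add(-12, -6) = -18)
Function('P')(A) = Mul(Rational(-1, 4), A)
Pow(Add(3021, Function('j')(Function('P')(l))), -1) = Pow(Add(3021, Mul(-87, Pow(Mul(Rational(-1, 4), -18), 2))), -1) = Pow(Add(3021, Mul(-87, Pow(Rational(9, 2), 2))), -1) = Pow(Add(3021, Mul(-87, Rational(81, 4))), -1) = Pow(Add(3021, Rational(-7047, 4)), -1) = Pow(Rational(5037, 4), -1) = Rational(4, 5037)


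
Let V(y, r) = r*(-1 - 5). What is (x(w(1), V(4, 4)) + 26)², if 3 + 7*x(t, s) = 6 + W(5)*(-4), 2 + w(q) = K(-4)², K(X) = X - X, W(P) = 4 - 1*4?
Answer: 34225/49 ≈ 698.47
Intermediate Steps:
V(y, r) = -6*r (V(y, r) = r*(-6) = -6*r)
W(P) = 0 (W(P) = 4 - 4 = 0)
K(X) = 0
w(q) = -2 (w(q) = -2 + 0² = -2 + 0 = -2)
x(t, s) = 3/7 (x(t, s) = -3/7 + (6 + 0*(-4))/7 = -3/7 + (6 + 0)/7 = -3/7 + (⅐)*6 = -3/7 + 6/7 = 3/7)
(x(w(1), V(4, 4)) + 26)² = (3/7 + 26)² = (185/7)² = 34225/49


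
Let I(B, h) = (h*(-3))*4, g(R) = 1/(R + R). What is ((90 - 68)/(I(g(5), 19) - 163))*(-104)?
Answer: 2288/391 ≈ 5.8517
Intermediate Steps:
g(R) = 1/(2*R)
I(B, h) = -12*h (I(B, h) = -3*h*4 = -12*h)
((90 - 68)/(I(g(5), 19) - 163))*(-104) = ((90 - 68)/(-12*19 - 163))*(-104) = (22/(-228 - 163))*(-104) = (22/(-391))*(-104) = (22*(-1/391))*(-104) = -22/391*(-104) = 2288/391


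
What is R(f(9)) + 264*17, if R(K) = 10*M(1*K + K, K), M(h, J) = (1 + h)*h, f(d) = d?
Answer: 7908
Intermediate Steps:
M(h, J) = h*(1 + h)
R(K) = 20*K*(1 + 2*K) (R(K) = 10*((1*K + K)*(1 + (1*K + K))) = 10*((K + K)*(1 + (K + K))) = 10*((2*K)*(1 + 2*K)) = 10*(2*K*(1 + 2*K)) = 20*K*(1 + 2*K))
R(f(9)) + 264*17 = 20*9*(1 + 2*9) + 264*17 = 20*9*(1 + 18) + 4488 = 20*9*19 + 4488 = 3420 + 4488 = 7908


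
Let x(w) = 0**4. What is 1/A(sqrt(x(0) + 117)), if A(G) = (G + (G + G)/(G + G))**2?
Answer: 59/6728 - 3*sqrt(13)/6728 ≈ 0.0071616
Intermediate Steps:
x(w) = 0
A(G) = (1 + G)**2 (A(G) = (G + (2*G)/((2*G)))**2 = (G + (2*G)*(1/(2*G)))**2 = (G + 1)**2 = (1 + G)**2)
1/A(sqrt(x(0) + 117)) = 1/((1 + sqrt(0 + 117))**2) = 1/((1 + sqrt(117))**2) = 1/((1 + 3*sqrt(13))**2) = (1 + 3*sqrt(13))**(-2)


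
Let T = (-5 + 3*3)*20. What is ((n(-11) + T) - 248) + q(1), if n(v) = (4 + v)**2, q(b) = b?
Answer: -118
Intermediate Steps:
T = 80 (T = (-5 + 9)*20 = 4*20 = 80)
((n(-11) + T) - 248) + q(1) = (((4 - 11)**2 + 80) - 248) + 1 = (((-7)**2 + 80) - 248) + 1 = ((49 + 80) - 248) + 1 = (129 - 248) + 1 = -119 + 1 = -118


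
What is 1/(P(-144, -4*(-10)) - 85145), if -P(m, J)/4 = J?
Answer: -1/85305 ≈ -1.1723e-5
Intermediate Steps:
P(m, J) = -4*J
1/(P(-144, -4*(-10)) - 85145) = 1/(-(-16)*(-10) - 85145) = 1/(-4*40 - 85145) = 1/(-160 - 85145) = 1/(-85305) = -1/85305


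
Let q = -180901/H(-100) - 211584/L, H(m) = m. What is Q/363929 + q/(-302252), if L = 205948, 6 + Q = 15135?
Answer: 20156095728444877/566348083007659600 ≈ 0.035590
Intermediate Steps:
Q = 15129 (Q = -6 + 15135 = 15129)
q = 9308760187/5148700 (q = -180901/(-100) - 211584/205948 = -180901*(-1/100) - 211584*1/205948 = 180901/100 - 52896/51487 = 9308760187/5148700 ≈ 1808.0)
Q/363929 + q/(-302252) = 15129/363929 + (9308760187/5148700)/(-302252) = 15129*(1/363929) + (9308760187/5148700)*(-1/302252) = 15129/363929 - 9308760187/1556204872400 = 20156095728444877/566348083007659600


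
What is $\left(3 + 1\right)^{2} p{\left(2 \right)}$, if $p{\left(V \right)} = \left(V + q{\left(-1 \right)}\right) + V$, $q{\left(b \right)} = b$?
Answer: $48$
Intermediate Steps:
$p{\left(V \right)} = -1 + 2 V$ ($p{\left(V \right)} = \left(V - 1\right) + V = \left(-1 + V\right) + V = -1 + 2 V$)
$\left(3 + 1\right)^{2} p{\left(2 \right)} = \left(3 + 1\right)^{2} \left(-1 + 2 \cdot 2\right) = 4^{2} \left(-1 + 4\right) = 16 \cdot 3 = 48$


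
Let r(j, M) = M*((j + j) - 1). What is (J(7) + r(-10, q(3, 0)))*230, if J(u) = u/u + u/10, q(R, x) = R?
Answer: -14099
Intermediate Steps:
J(u) = 1 + u/10 (J(u) = 1 + u*(⅒) = 1 + u/10)
r(j, M) = M*(-1 + 2*j) (r(j, M) = M*(2*j - 1) = M*(-1 + 2*j))
(J(7) + r(-10, q(3, 0)))*230 = ((1 + (⅒)*7) + 3*(-1 + 2*(-10)))*230 = ((1 + 7/10) + 3*(-1 - 20))*230 = (17/10 + 3*(-21))*230 = (17/10 - 63)*230 = -613/10*230 = -14099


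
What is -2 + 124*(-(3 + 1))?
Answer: -498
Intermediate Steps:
-2 + 124*(-(3 + 1)) = -2 + 124*(-1*4) = -2 + 124*(-4) = -2 - 496 = -498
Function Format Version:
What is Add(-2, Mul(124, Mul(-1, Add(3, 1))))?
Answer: -498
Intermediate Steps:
Add(-2, Mul(124, Mul(-1, Add(3, 1)))) = Add(-2, Mul(124, Mul(-1, 4))) = Add(-2, Mul(124, -4)) = Add(-2, -496) = -498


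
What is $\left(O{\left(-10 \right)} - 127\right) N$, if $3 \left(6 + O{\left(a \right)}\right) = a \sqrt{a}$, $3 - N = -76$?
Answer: $-10507 - \frac{790 i \sqrt{10}}{3} \approx -10507.0 - 832.73 i$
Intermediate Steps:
$N = 79$ ($N = 3 - -76 = 3 + 76 = 79$)
$O{\left(a \right)} = -6 + \frac{a^{\frac{3}{2}}}{3}$ ($O{\left(a \right)} = -6 + \frac{a \sqrt{a}}{3} = -6 + \frac{a^{\frac{3}{2}}}{3}$)
$\left(O{\left(-10 \right)} - 127\right) N = \left(\left(-6 + \frac{\left(-10\right)^{\frac{3}{2}}}{3}\right) - 127\right) 79 = \left(\left(-6 + \frac{\left(-10\right) i \sqrt{10}}{3}\right) - 127\right) 79 = \left(\left(-6 - \frac{10 i \sqrt{10}}{3}\right) - 127\right) 79 = \left(-133 - \frac{10 i \sqrt{10}}{3}\right) 79 = -10507 - \frac{790 i \sqrt{10}}{3}$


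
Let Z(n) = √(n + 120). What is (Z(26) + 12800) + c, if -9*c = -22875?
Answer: 46025/3 + √146 ≈ 15354.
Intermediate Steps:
c = 7625/3 (c = -⅑*(-22875) = 7625/3 ≈ 2541.7)
Z(n) = √(120 + n)
(Z(26) + 12800) + c = (√(120 + 26) + 12800) + 7625/3 = (√146 + 12800) + 7625/3 = (12800 + √146) + 7625/3 = 46025/3 + √146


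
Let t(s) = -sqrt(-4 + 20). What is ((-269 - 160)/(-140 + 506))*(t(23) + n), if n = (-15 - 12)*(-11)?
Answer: -41899/122 ≈ -343.43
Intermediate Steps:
n = 297 (n = -27*(-11) = 297)
t(s) = -4 (t(s) = -sqrt(16) = -1*4 = -4)
((-269 - 160)/(-140 + 506))*(t(23) + n) = ((-269 - 160)/(-140 + 506))*(-4 + 297) = -429/366*293 = -429*1/366*293 = -143/122*293 = -41899/122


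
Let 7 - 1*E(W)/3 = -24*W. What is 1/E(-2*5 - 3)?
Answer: -1/915 ≈ -0.0010929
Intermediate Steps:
E(W) = 21 + 72*W (E(W) = 21 - (-72)*W = 21 + 72*W)
1/E(-2*5 - 3) = 1/(21 + 72*(-2*5 - 3)) = 1/(21 + 72*(-10 - 3)) = 1/(21 + 72*(-13)) = 1/(21 - 936) = 1/(-915) = -1/915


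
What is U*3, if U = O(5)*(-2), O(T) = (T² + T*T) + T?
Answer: -330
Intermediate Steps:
O(T) = T + 2*T² (O(T) = (T² + T²) + T = 2*T² + T = T + 2*T²)
U = -110 (U = (5*(1 + 2*5))*(-2) = (5*(1 + 10))*(-2) = (5*11)*(-2) = 55*(-2) = -110)
U*3 = -110*3 = -330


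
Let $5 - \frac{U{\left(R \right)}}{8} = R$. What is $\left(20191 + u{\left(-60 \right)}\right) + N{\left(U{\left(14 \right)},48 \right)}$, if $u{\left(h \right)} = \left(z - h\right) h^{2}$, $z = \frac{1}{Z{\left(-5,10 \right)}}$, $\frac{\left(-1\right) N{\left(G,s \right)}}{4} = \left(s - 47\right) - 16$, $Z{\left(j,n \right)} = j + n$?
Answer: $236971$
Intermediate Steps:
$U{\left(R \right)} = 40 - 8 R$
$N{\left(G,s \right)} = 252 - 4 s$ ($N{\left(G,s \right)} = - 4 \left(\left(s - 47\right) - 16\right) = - 4 \left(\left(-47 + s\right) - 16\right) = - 4 \left(-63 + s\right) = 252 - 4 s$)
$z = \frac{1}{5}$ ($z = \frac{1}{-5 + 10} = \frac{1}{5} \approx 0.2$)
$u{\left(h \right)} = h^{2} \left(\frac{1}{5} - h\right)$ ($u{\left(h \right)} = \left(\frac{1}{5} - h\right) h^{2} = h^{2} \left(\frac{1}{5} - h\right)$)
$\left(20191 + u{\left(-60 \right)}\right) + N{\left(U{\left(14 \right)},48 \right)} = \left(20191 + \left(-60\right)^{2} \left(\frac{1}{5} - -60\right)\right) + \left(252 - 192\right) = \left(20191 + 3600 \left(\frac{1}{5} + 60\right)\right) + \left(252 - 192\right) = \left(20191 + 3600 \cdot \frac{301}{5}\right) + 60 = \left(20191 + 216720\right) + 60 = 236911 + 60 = 236971$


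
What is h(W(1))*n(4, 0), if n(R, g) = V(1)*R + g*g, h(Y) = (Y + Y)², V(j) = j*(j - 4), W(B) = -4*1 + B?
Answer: -432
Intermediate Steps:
W(B) = -4 + B
V(j) = j*(-4 + j)
h(Y) = 4*Y² (h(Y) = (2*Y)² = 4*Y²)
n(R, g) = g² - 3*R (n(R, g) = (1*(-4 + 1))*R + g*g = (1*(-3))*R + g² = -3*R + g² = g² - 3*R)
h(W(1))*n(4, 0) = (4*(-4 + 1)²)*(0² - 3*4) = (4*(-3)²)*(0 - 12) = (4*9)*(-12) = 36*(-12) = -432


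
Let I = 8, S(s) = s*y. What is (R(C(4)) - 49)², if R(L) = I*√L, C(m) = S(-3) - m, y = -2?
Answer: 2529 - 784*√2 ≈ 1420.3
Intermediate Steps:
S(s) = -2*s (S(s) = s*(-2) = -2*s)
C(m) = 6 - m (C(m) = -2*(-3) - m = 6 - m)
R(L) = 8*√L
(R(C(4)) - 49)² = (8*√(6 - 1*4) - 49)² = (8*√(6 - 4) - 49)² = (8*√2 - 49)² = (-49 + 8*√2)²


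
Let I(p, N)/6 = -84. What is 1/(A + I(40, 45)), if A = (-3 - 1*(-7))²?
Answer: -1/488 ≈ -0.0020492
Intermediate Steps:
I(p, N) = -504 (I(p, N) = 6*(-84) = -504)
A = 16 (A = (-3 + 7)² = 4² = 16)
1/(A + I(40, 45)) = 1/(16 - 504) = 1/(-488) = -1/488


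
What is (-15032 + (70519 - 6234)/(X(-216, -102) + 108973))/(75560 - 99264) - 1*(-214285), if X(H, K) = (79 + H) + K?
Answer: 552306379688963/2577430736 ≈ 2.1429e+5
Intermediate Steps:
X(H, K) = 79 + H + K
(-15032 + (70519 - 6234)/(X(-216, -102) + 108973))/(75560 - 99264) - 1*(-214285) = (-15032 + (70519 - 6234)/((79 - 216 - 102) + 108973))/(75560 - 99264) - 1*(-214285) = (-15032 + 64285/(-239 + 108973))/(-23704) + 214285 = (-15032 + 64285/108734)*(-1/23704) + 214285 = -1634425203/108734*(-1/23704) + 214285 = 1634425203/2577430736 + 214285 = 552306379688963/2577430736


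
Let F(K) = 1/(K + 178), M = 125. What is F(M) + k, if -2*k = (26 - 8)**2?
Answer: -49085/303 ≈ -162.00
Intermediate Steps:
F(K) = 1/(178 + K)
k = -162 (k = -(26 - 8)**2/2 = -1/2*18**2 = -1/2*324 = -162)
F(M) + k = 1/(178 + 125) - 162 = 1/303 - 162 = -49085/303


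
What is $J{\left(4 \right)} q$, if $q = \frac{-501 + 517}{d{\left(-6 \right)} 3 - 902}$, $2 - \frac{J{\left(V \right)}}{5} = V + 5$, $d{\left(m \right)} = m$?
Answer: $\frac{14}{23} \approx 0.6087$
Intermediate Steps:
$J{\left(V \right)} = -15 - 5 V$ ($J{\left(V \right)} = 10 - 5 \left(V + 5\right) = 10 - 5 \left(5 + V\right) = 10 - \left(25 + 5 V\right) = -15 - 5 V$)
$q = - \frac{2}{115}$ ($q = \frac{-501 + 517}{\left(-6\right) 3 - 902} = \frac{16}{-18 - 902} = \frac{16}{-920} = 16 \left(- \frac{1}{920}\right) = - \frac{2}{115} \approx -0.017391$)
$J{\left(4 \right)} q = \left(-15 - 20\right) \left(- \frac{2}{115}\right) = \left(-35\right) \left(- \frac{2}{115}\right) = \frac{14}{23}$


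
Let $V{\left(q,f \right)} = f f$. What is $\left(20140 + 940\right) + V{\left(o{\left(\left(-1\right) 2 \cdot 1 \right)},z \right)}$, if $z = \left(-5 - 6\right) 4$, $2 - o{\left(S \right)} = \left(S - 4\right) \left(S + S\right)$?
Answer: $23016$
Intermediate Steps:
$o{\left(S \right)} = 2 - 2 S \left(-4 + S\right)$ ($o{\left(S \right)} = 2 - \left(S - 4\right) \left(S + S\right) = 2 - \left(-4 + S\right) 2 S = 2 - 2 S \left(-4 + S\right)$)
$z = -44$ ($z = \left(-11\right) 4 = -44$)
$V{\left(q,f \right)} = f^{2}$
$\left(20140 + 940\right) + V{\left(o{\left(\left(-1\right) 2 \cdot 1 \right)},z \right)} = \left(20140 + 940\right) + \left(-44\right)^{2} = 21080 + 1936 = 23016$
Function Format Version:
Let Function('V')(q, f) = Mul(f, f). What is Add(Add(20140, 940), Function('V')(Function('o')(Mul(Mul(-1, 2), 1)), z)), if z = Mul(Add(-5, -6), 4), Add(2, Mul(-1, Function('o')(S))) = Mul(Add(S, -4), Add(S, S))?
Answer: 23016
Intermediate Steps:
Function('o')(S) = Add(2, Mul(-2, S, Add(-4, S))) (Function('o')(S) = Add(2, Mul(-1, Mul(Add(S, -4), Add(S, S)))) = Add(2, Mul(-1, Mul(Add(-4, S), Mul(2, S)))) = Add(2, Mul(-1, Mul(2, S, Add(-4, S)))) = Add(2, Mul(-2, S, Add(-4, S))))
z = -44 (z = Mul(-11, 4) = -44)
Function('V')(q, f) = Pow(f, 2)
Add(Add(20140, 940), Function('V')(Function('o')(Mul(Mul(-1, 2), 1)), z)) = Add(Add(20140, 940), Pow(-44, 2)) = Add(21080, 1936) = 23016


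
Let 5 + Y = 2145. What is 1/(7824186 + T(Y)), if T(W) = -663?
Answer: 1/7823523 ≈ 1.2782e-7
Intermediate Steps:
Y = 2140 (Y = -5 + 2145 = 2140)
1/(7824186 + T(Y)) = 1/(7824186 - 663) = 1/7823523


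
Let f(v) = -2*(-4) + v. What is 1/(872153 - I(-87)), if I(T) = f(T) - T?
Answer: 1/872145 ≈ 1.1466e-6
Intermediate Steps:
f(v) = 8 + v
I(T) = 8 (I(T) = (8 + T) - T = 8)
1/(872153 - I(-87)) = 1/(872153 - 1*8) = 1/(872153 - 8) = 1/872145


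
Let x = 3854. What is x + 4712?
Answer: 8566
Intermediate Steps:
x + 4712 = 3854 + 4712 = 8566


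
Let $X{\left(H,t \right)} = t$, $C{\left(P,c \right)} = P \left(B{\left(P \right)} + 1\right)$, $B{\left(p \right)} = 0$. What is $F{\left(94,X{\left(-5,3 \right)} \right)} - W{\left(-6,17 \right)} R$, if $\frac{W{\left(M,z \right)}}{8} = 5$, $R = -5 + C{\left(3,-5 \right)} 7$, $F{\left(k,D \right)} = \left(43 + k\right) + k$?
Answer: $-409$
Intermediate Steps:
$C{\left(P,c \right)} = P$ ($C{\left(P,c \right)} = P \left(0 + 1\right) = P 1 = P$)
$F{\left(k,D \right)} = 43 + 2 k$
$R = 16$ ($R = -5 + 3 \cdot 7 = -5 + 21 = 16$)
$W{\left(M,z \right)} = 40$ ($W{\left(M,z \right)} = 8 \cdot 5 = 40$)
$F{\left(94,X{\left(-5,3 \right)} \right)} - W{\left(-6,17 \right)} R = \left(43 + 2 \cdot 94\right) - 40 \cdot 16 = \left(43 + 188\right) - 640 = 231 - 640 = -409$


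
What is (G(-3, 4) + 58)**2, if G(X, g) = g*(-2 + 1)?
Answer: 2916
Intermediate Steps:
G(X, g) = -g (G(X, g) = g*(-1) = -g)
(G(-3, 4) + 58)**2 = (-1*4 + 58)**2 = (-4 + 58)**2 = 54**2 = 2916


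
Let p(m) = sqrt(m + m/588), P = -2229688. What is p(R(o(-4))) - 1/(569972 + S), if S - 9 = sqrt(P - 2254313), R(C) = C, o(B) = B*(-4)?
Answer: -569981/324882824362 + 2*sqrt(1767)/21 + I*sqrt(4484001)/324882824362 ≈ 4.0034 + 6.5179e-9*I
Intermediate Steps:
o(B) = -4*B
S = 9 + I*sqrt(4484001) (S = 9 + sqrt(-2229688 - 2254313) = 9 + sqrt(-4484001) = 9 + I*sqrt(4484001) ≈ 9.0 + 2117.5*I)
p(m) = sqrt(1767)*sqrt(m)/42 (p(m) = sqrt(m + m*(1/588)) = sqrt(m + m/588) = sqrt(589*m/588) = sqrt(1767)*sqrt(m)/42)
p(R(o(-4))) - 1/(569972 + S) = sqrt(1767)*sqrt(-4*(-4))/42 - 1/(569972 + (9 + I*sqrt(4484001))) = sqrt(1767)*sqrt(16)/42 - 1/(569981 + I*sqrt(4484001)) = (1/42)*sqrt(1767)*4 - 1/(569981 + I*sqrt(4484001)) = 2*sqrt(1767)/21 - 1/(569981 + I*sqrt(4484001)) = -1/(569981 + I*sqrt(4484001)) + 2*sqrt(1767)/21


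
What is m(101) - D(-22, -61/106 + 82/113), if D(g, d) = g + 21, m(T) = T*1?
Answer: 102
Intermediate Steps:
m(T) = T
D(g, d) = 21 + g
m(101) - D(-22, -61/106 + 82/113) = 101 - (21 - 22) = 101 - 1*(-1) = 101 + 1 = 102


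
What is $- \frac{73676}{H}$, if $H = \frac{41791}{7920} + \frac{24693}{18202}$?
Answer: $- \frac{5310560185920}{478124171} \approx -11107.0$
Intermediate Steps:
$H = \frac{478124171}{72079920}$ ($H = 41791 \cdot \frac{1}{7920} + 24693 \cdot \frac{1}{18202} = \frac{41791}{7920} + \frac{24693}{18202} = \frac{478124171}{72079920} \approx 6.6332$)
$- \frac{73676}{H} = - \frac{73676}{\frac{478124171}{72079920}} = \left(-73676\right) \frac{72079920}{478124171} = - \frac{5310560185920}{478124171}$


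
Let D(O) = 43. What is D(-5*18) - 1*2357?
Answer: -2314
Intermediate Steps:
D(-5*18) - 1*2357 = 43 - 1*2357 = 43 - 2357 = -2314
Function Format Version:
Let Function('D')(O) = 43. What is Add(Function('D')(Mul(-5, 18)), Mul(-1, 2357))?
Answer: -2314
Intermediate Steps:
Add(Function('D')(Mul(-5, 18)), Mul(-1, 2357)) = Add(43, Mul(-1, 2357)) = Add(43, -2357) = -2314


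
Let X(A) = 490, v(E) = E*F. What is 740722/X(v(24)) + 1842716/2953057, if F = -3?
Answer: 1094148608997/723498965 ≈ 1512.3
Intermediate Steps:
v(E) = -3*E (v(E) = E*(-3) = -3*E)
740722/X(v(24)) + 1842716/2953057 = 740722/490 + 1842716/2953057 = 740722*(1/490) + 1842716*(1/2953057) = 370361/245 + 1842716/2953057 = 1094148608997/723498965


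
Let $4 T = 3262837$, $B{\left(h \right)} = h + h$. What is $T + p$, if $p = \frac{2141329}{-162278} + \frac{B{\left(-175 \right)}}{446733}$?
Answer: $\frac{16895381331800215}{20712839364} \approx 8.157 \cdot 10^{5}$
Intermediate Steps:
$B{\left(h \right)} = 2 h$
$T = \frac{3262837}{4}$ ($T = \frac{1}{4} \cdot 3262837 = \frac{3262837}{4} \approx 8.1571 \cdot 10^{5}$)
$p = - \frac{136665589351}{10356419682}$ ($p = \frac{2141329}{-162278} + \frac{2 \left(-175\right)}{446733} = 2141329 \left(- \frac{1}{162278}\right) - \frac{50}{63819} = - \frac{2141329}{162278} - \frac{50}{63819} = - \frac{136665589351}{10356419682} \approx -13.196$)
$T + p = \frac{3262837}{4} - \frac{136665589351}{10356419682} = \frac{16895381331800215}{20712839364}$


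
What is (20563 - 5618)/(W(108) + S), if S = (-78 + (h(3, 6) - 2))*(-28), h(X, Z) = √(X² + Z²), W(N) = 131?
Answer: 35434595/5586361 + 1255380*√5/5586361 ≈ 6.8456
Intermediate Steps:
S = 2240 - 84*√5 (S = (-78 + (√(3² + 6²) - 2))*(-28) = (-78 + (√(9 + 36) - 2))*(-28) = (-78 + (√45 - 2))*(-28) = (-78 + (3*√5 - 2))*(-28) = (-78 + (-2 + 3*√5))*(-28) = (-80 + 3*√5)*(-28) = 2240 - 84*√5 ≈ 2052.2)
(20563 - 5618)/(W(108) + S) = (20563 - 5618)/(131 + (2240 - 84*√5)) = 14945/(2371 - 84*√5)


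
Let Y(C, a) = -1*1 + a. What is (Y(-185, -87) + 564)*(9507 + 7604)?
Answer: 8144836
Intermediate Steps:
Y(C, a) = -1 + a
(Y(-185, -87) + 564)*(9507 + 7604) = ((-1 - 87) + 564)*(9507 + 7604) = (-88 + 564)*17111 = 476*17111 = 8144836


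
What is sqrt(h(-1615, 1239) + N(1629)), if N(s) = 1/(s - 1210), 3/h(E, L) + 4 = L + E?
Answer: I*sqrt(34908985)/79610 ≈ 0.074217*I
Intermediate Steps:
h(E, L) = 3/(-4 + E + L) (h(E, L) = 3/(-4 + (L + E)) = 3/(-4 + (E + L)) = 3/(-4 + E + L))
N(s) = 1/(-1210 + s)
sqrt(h(-1615, 1239) + N(1629)) = sqrt(3/(-4 - 1615 + 1239) + 1/(-1210 + 1629)) = sqrt(3/(-380) + 1/419) = sqrt(3*(-1/380) + 1/419) = sqrt(-3/380 + 1/419) = sqrt(-877/159220) = I*sqrt(34908985)/79610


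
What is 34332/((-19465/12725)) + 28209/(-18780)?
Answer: -547003730279/24370180 ≈ -22446.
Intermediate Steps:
34332/((-19465/12725)) + 28209/(-18780) = 34332/((-19465*1/12725)) + 28209*(-1/18780) = 34332/(-3893/2545) - 9403/6260 = 34332*(-2545/3893) - 9403/6260 = -87374940/3893 - 9403/6260 = -547003730279/24370180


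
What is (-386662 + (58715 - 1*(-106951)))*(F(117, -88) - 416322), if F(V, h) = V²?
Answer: 88980282468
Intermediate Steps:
(-386662 + (58715 - 1*(-106951)))*(F(117, -88) - 416322) = (-386662 + (58715 - 1*(-106951)))*(117² - 416322) = (-386662 + (58715 + 106951))*(13689 - 416322) = (-386662 + 165666)*(-402633) = -220996*(-402633) = 88980282468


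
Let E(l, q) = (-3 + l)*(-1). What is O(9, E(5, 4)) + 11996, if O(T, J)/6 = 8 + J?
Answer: 12032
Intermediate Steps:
E(l, q) = 3 - l
O(T, J) = 48 + 6*J (O(T, J) = 6*(8 + J) = 48 + 6*J)
O(9, E(5, 4)) + 11996 = (48 + 6*(3 - 1*5)) + 11996 = (48 + 6*(3 - 5)) + 11996 = (48 + 6*(-2)) + 11996 = (48 - 12) + 11996 = 36 + 11996 = 12032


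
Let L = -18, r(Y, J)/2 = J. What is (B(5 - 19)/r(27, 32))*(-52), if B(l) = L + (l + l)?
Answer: 299/8 ≈ 37.375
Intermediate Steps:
r(Y, J) = 2*J
B(l) = -18 + 2*l (B(l) = -18 + (l + l) = -18 + 2*l)
(B(5 - 19)/r(27, 32))*(-52) = ((-18 + 2*(5 - 19))/((2*32)))*(-52) = ((-18 + 2*(-14))/64)*(-52) = ((-18 - 28)*(1/64))*(-52) = -46*1/64*(-52) = -23/32*(-52) = 299/8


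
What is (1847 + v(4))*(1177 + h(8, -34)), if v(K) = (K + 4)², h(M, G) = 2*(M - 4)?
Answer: 2264535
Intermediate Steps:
h(M, G) = -8 + 2*M (h(M, G) = 2*(-4 + M) = -8 + 2*M)
v(K) = (4 + K)²
(1847 + v(4))*(1177 + h(8, -34)) = (1847 + (4 + 4)²)*(1177 + (-8 + 2*8)) = (1847 + 8²)*(1177 + (-8 + 16)) = (1847 + 64)*(1177 + 8) = 1911*1185 = 2264535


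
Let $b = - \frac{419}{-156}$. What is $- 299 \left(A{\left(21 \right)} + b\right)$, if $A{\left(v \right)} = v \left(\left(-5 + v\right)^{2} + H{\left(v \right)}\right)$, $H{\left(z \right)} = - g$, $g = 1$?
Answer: $- \frac{19223377}{12} \approx -1.6019 \cdot 10^{6}$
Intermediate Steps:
$H{\left(z \right)} = -1$ ($H{\left(z \right)} = \left(-1\right) 1 = -1$)
$b = \frac{419}{156}$ ($b = \left(-419\right) \left(- \frac{1}{156}\right) = \frac{419}{156} \approx 2.6859$)
$A{\left(v \right)} = v \left(-1 + \left(-5 + v\right)^{2}\right)$ ($A{\left(v \right)} = v \left(\left(-5 + v\right)^{2} - 1\right) = v \left(-1 + \left(-5 + v\right)^{2}\right)$)
$- 299 \left(A{\left(21 \right)} + b\right) = - 299 \left(21 \left(-1 + \left(-5 + 21\right)^{2}\right) + \frac{419}{156}\right) = - 299 \left(21 \left(-1 + 16^{2}\right) + \frac{419}{156}\right) = - 299 \left(21 \left(-1 + 256\right) + \frac{419}{156}\right) = - 299 \left(21 \cdot 255 + \frac{419}{156}\right) = - 299 \left(5355 + \frac{419}{156}\right) = \left(-299\right) \frac{835799}{156} = - \frac{19223377}{12}$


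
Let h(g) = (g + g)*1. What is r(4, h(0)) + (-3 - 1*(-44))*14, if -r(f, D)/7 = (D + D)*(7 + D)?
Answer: 574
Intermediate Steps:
h(g) = 2*g (h(g) = (2*g)*1 = 2*g)
r(f, D) = -14*D*(7 + D) (r(f, D) = -7*(D + D)*(7 + D) = -7*2*D*(7 + D) = -14*D*(7 + D))
r(4, h(0)) + (-3 - 1*(-44))*14 = -14*2*0*(7 + 2*0) + (-3 - 1*(-44))*14 = -14*0*(7 + 0) + (-3 + 44)*14 = -14*0*7 + 41*14 = 0 + 574 = 574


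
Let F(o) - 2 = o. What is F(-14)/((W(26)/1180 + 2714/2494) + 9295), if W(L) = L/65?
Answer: -44143800/34197056147 ≈ -0.0012909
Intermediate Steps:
F(o) = 2 + o
W(L) = L/65 (W(L) = L*(1/65) = L/65)
F(-14)/((W(26)/1180 + 2714/2494) + 9295) = (2 - 14)/((((1/65)*26)/1180 + 2714/2494) + 9295) = -12/(((⅖)*(1/1180) + 2714*(1/2494)) + 9295) = -12/((1/2950 + 1357/1247) + 9295) = -12/(4004397/3678650 + 9295) = -12/34197056147/3678650 = -12*3678650/34197056147 = -44143800/34197056147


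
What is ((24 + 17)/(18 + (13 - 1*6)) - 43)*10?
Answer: -2068/5 ≈ -413.60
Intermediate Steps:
((24 + 17)/(18 + (13 - 1*6)) - 43)*10 = (41/(18 + (13 - 6)) - 43)*10 = (41/(18 + 7) - 43)*10 = (41/25 - 43)*10 = -1034/25*10 = -2068/5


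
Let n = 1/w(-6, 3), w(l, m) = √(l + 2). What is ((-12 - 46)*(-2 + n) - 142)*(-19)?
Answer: 494 - 551*I ≈ 494.0 - 551.0*I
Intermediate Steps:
w(l, m) = √(2 + l)
n = -I/2 (n = 1/(√(2 - 6)) = 1/(√(-4)) = 1/(2*I) = -I/2 ≈ -0.5*I)
((-12 - 46)*(-2 + n) - 142)*(-19) = ((-12 - 46)*(-2 - I/2) - 142)*(-19) = (-58*(-2 - I/2) - 142)*(-19) = ((116 + 29*I) - 142)*(-19) = (-26 + 29*I)*(-19) = 494 - 551*I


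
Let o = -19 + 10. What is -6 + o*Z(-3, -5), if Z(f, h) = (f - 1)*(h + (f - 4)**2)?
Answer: 1578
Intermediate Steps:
Z(f, h) = (-1 + f)*(h + (-4 + f)**2)
o = -9
-6 + o*Z(-3, -5) = -6 - 9*(-1*(-5) - (-4 - 3)**2 - 3*(-5) - 3*(-4 - 3)**2) = -6 - 9*(5 - 1*(-7)**2 + 15 - 3*(-7)**2) = -6 - 9*(5 - 1*49 + 15 - 3*49) = -6 - 9*(5 - 49 + 15 - 147) = -6 - 9*(-176) = -6 + 1584 = 1578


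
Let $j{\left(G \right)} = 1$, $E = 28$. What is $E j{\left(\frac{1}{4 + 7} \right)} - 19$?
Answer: $9$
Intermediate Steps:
$E j{\left(\frac{1}{4 + 7} \right)} - 19 = 28 \cdot 1 - 19 = 28 - 19 = 9$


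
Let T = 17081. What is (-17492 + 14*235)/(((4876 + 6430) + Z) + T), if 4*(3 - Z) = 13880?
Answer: -7101/12460 ≈ -0.56990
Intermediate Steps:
Z = -3467 (Z = 3 - ¼*13880 = 3 - 3470 = -3467)
(-17492 + 14*235)/(((4876 + 6430) + Z) + T) = (-17492 + 14*235)/(((4876 + 6430) - 3467) + 17081) = (-17492 + 3290)/((11306 - 3467) + 17081) = -14202/(7839 + 17081) = -14202/24920 = -14202*1/24920 = -7101/12460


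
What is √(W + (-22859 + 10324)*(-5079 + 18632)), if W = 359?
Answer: 4*I*√10617906 ≈ 13034.0*I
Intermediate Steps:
√(W + (-22859 + 10324)*(-5079 + 18632)) = √(359 + (-22859 + 10324)*(-5079 + 18632)) = √(359 - 12535*13553) = √(359 - 169886855) = √(-169886496) = 4*I*√10617906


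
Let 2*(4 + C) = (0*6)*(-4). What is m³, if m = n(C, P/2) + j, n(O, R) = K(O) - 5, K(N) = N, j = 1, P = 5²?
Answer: -512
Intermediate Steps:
P = 25
C = -4 (C = -4 + ((0*6)*(-4))/2 = -4 + (0*(-4))/2 = -4 + (½)*0 = -4 + 0 = -4)
n(O, R) = -5 + O (n(O, R) = O - 5 = -5 + O)
m = -8 (m = (-5 - 4) + 1 = -9 + 1 = -8)
m³ = (-8)³ = -512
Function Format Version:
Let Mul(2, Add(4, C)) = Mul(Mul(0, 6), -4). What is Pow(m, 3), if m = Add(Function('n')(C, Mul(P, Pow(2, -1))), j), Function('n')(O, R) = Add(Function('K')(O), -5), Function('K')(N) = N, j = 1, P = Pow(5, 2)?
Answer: -512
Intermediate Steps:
P = 25
C = -4 (C = Add(-4, Mul(Rational(1, 2), Mul(Mul(0, 6), -4))) = Add(-4, Mul(Rational(1, 2), Mul(0, -4))) = Add(-4, Mul(Rational(1, 2), 0)) = Add(-4, 0) = -4)
Function('n')(O, R) = Add(-5, O) (Function('n')(O, R) = Add(O, -5) = Add(-5, O))
m = -8 (m = Add(Add(-5, -4), 1) = Add(-9, 1) = -8)
Pow(m, 3) = Pow(-8, 3) = -512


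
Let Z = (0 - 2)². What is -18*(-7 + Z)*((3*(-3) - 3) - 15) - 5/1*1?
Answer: -1463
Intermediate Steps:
Z = 4 (Z = (-2)² = 4)
-18*(-7 + Z)*((3*(-3) - 3) - 15) - 5/1*1 = -18*(-7 + 4)*((3*(-3) - 3) - 15) - 5/1*1 = -(-54)*((-9 - 3) - 15) - 5*1 = -(-54)*(-12 - 15) - 5*1*1 = -(-54)*(-27) - 5*1 = -18*81 - 5 = -1458 - 5 = -1463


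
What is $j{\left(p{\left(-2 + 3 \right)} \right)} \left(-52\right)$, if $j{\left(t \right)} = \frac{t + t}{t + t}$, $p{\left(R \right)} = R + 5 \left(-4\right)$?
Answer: $-52$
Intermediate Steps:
$p{\left(R \right)} = -20 + R$ ($p{\left(R \right)} = R - 20 = -20 + R$)
$j{\left(t \right)} = 1$ ($j{\left(t \right)} = \frac{2 t}{2 t} = 2 t \frac{1}{2 t} = 1$)
$j{\left(p{\left(-2 + 3 \right)} \right)} \left(-52\right) = 1 \left(-52\right) = -52$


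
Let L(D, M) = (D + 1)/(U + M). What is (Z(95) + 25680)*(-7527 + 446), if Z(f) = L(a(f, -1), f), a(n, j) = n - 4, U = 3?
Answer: -8910489646/49 ≈ -1.8185e+8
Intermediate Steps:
a(n, j) = -4 + n
L(D, M) = (1 + D)/(3 + M) (L(D, M) = (D + 1)/(3 + M) = (1 + D)/(3 + M))
Z(f) = (-3 + f)/(3 + f) (Z(f) = (1 + (-4 + f))/(3 + f) = (-3 + f)/(3 + f))
(Z(95) + 25680)*(-7527 + 446) = ((-3 + 95)/(3 + 95) + 25680)*(-7527 + 446) = (92/98 + 25680)*(-7081) = ((1/98)*92 + 25680)*(-7081) = (46/49 + 25680)*(-7081) = (1258366/49)*(-7081) = -8910489646/49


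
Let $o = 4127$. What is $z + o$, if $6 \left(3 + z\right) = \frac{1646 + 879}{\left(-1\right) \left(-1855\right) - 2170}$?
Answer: $\frac{1558367}{378} \approx 4122.7$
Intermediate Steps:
$z = - \frac{1639}{378}$ ($z = -3 + \frac{\left(1646 + 879\right) \frac{1}{\left(-1\right) \left(-1855\right) - 2170}}{6} = -3 + \frac{2525 \frac{1}{1855 - 2170}}{6} = -3 + \frac{2525 \frac{1}{-315}}{6} = -3 + \frac{2525 \left(- \frac{1}{315}\right)}{6} = -3 + \frac{1}{6} \left(- \frac{505}{63}\right) = -3 - \frac{505}{378} = - \frac{1639}{378} \approx -4.336$)
$z + o = - \frac{1639}{378} + 4127 = \frac{1558367}{378}$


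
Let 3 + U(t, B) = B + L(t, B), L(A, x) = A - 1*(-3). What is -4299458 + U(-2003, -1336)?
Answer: -4302797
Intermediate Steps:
L(A, x) = 3 + A (L(A, x) = A + 3 = 3 + A)
U(t, B) = B + t (U(t, B) = -3 + (B + (3 + t)) = -3 + (3 + B + t) = B + t)
-4299458 + U(-2003, -1336) = -4299458 + (-1336 - 2003) = -4299458 - 3339 = -4302797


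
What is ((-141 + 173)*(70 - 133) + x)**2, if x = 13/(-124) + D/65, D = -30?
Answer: 10567082997025/2598544 ≈ 4.0665e+6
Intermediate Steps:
x = -913/1612 (x = 13/(-124) - 30/65 = 13*(-1/124) - 30*1/65 = -13/124 - 6/13 = -913/1612 ≈ -0.56638)
((-141 + 173)*(70 - 133) + x)**2 = ((-141 + 173)*(70 - 133) - 913/1612)**2 = (32*(-63) - 913/1612)**2 = (-2016 - 913/1612)**2 = (-3250705/1612)**2 = 10567082997025/2598544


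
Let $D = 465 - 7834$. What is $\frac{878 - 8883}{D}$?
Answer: $\frac{8005}{7369} \approx 1.0863$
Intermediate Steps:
$D = -7369$ ($D = 465 - 7834 = -7369$)
$\frac{878 - 8883}{D} = \frac{878 - 8883}{-7369} = \left(878 - 8883\right) \left(- \frac{1}{7369}\right) = \left(-8005\right) \left(- \frac{1}{7369}\right) = \frac{8005}{7369}$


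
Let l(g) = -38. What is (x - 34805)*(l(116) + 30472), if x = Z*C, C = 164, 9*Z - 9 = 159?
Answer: -2898260254/3 ≈ -9.6609e+8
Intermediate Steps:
Z = 56/3 (Z = 1 + (⅑)*159 = 1 + 53/3 = 56/3 ≈ 18.667)
x = 9184/3 (x = (56/3)*164 = 9184/3 ≈ 3061.3)
(x - 34805)*(l(116) + 30472) = (9184/3 - 34805)*(-38 + 30472) = -95231/3*30434 = -2898260254/3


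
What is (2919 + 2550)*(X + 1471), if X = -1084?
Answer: 2116503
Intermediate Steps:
(2919 + 2550)*(X + 1471) = (2919 + 2550)*(-1084 + 1471) = 5469*387 = 2116503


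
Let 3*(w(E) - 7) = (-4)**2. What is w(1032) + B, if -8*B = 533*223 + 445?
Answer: -44702/3 ≈ -14901.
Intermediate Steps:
w(E) = 37/3 (w(E) = 7 + (1/3)*(-4)**2 = 7 + (1/3)*16 = 7 + 16/3 = 37/3)
B = -14913 (B = -(533*223 + 445)/8 = -(118859 + 445)/8 = -1/8*119304 = -14913)
w(1032) + B = 37/3 - 14913 = -44702/3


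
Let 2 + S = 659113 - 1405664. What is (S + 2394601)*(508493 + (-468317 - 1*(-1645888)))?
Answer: 2778714403072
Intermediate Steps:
S = -746553 (S = -2 + (659113 - 1405664) = -2 - 746551 = -746553)
(S + 2394601)*(508493 + (-468317 - 1*(-1645888))) = (-746553 + 2394601)*(508493 + (-468317 - 1*(-1645888))) = 1648048*(508493 + (-468317 + 1645888)) = 1648048*(508493 + 1177571) = 1648048*1686064 = 2778714403072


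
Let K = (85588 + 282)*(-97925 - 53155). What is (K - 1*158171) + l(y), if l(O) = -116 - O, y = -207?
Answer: -12973397680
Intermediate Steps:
K = -12973239600 (K = 85870*(-151080) = -12973239600)
(K - 1*158171) + l(y) = (-12973239600 - 1*158171) + (-116 - 1*(-207)) = (-12973239600 - 158171) + (-116 + 207) = -12973397771 + 91 = -12973397680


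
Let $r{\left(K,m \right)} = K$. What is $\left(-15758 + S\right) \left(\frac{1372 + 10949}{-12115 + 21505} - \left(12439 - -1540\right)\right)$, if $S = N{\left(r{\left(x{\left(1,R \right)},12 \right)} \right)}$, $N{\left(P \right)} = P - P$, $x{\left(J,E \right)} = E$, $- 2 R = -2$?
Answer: $\frac{344707534277}{1565} \approx 2.2026 \cdot 10^{8}$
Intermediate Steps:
$R = 1$ ($R = \left(- \frac{1}{2}\right) \left(-2\right) = 1$)
$N{\left(P \right)} = 0$
$S = 0$
$\left(-15758 + S\right) \left(\frac{1372 + 10949}{-12115 + 21505} - \left(12439 - -1540\right)\right) = \left(-15758 + 0\right) \left(\frac{1372 + 10949}{-12115 + 21505} - \left(12439 - -1540\right)\right) = - 15758 \left(\frac{12321}{9390} - 13979\right) = - 15758 \left(12321 \cdot \frac{1}{9390} - 13979\right) = - 15758 \left(\frac{4107}{3130} - 13979\right) = \left(-15758\right) \left(- \frac{43750163}{3130}\right) = \frac{344707534277}{1565}$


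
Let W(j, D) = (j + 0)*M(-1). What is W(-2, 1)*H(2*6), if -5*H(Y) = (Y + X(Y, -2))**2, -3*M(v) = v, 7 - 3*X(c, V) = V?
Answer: 30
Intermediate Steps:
X(c, V) = 7/3 - V/3
M(v) = -v/3
H(Y) = -(3 + Y)**2/5 (H(Y) = -(Y + (7/3 - 1/3*(-2)))**2/5 = -(Y + (7/3 + 2/3))**2/5 = -(Y + 3)**2/5 = -(3 + Y)**2/5)
W(j, D) = j/3 (W(j, D) = (j + 0)*(-1/3*(-1)) = j*(1/3) = j/3)
W(-2, 1)*H(2*6) = ((1/3)*(-2))*(-(3 + 2*6)**2/5) = -(-2)*(3 + 12)**2/15 = -(-2)*15**2/15 = -(-2)*225/15 = -2/3*(-45) = 30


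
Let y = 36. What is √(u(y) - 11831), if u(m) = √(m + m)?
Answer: √(-11831 + 6*√2) ≈ 108.73*I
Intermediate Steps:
u(m) = √2*√m (u(m) = √(2*m) = √2*√m)
√(u(y) - 11831) = √(√2*√36 - 11831) = √(√2*6 - 11831) = √(6*√2 - 11831) = √(-11831 + 6*√2)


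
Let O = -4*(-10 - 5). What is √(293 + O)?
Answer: √353 ≈ 18.788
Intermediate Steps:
O = 60 (O = -4*(-15) = 60)
√(293 + O) = √(293 + 60) = √353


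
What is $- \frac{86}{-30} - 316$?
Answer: $- \frac{4697}{15} \approx -313.13$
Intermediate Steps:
$- \frac{86}{-30} - 316 = \left(-86\right) \left(- \frac{1}{30}\right) - 316 = \frac{43}{15} - 316 = - \frac{4697}{15}$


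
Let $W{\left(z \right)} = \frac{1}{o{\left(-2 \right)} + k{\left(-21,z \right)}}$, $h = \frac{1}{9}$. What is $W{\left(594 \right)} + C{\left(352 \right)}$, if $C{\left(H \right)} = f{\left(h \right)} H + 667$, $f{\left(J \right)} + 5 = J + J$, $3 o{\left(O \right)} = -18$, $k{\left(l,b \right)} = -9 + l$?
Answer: $- \frac{36533}{36} \approx -1014.8$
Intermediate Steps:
$h = \frac{1}{9} \approx 0.11111$
$o{\left(O \right)} = -6$ ($o{\left(O \right)} = \frac{1}{3} \left(-18\right) = -6$)
$f{\left(J \right)} = -5 + 2 J$ ($f{\left(J \right)} = -5 + \left(J + J\right) = -5 + 2 J$)
$C{\left(H \right)} = 667 - \frac{43 H}{9}$ ($C{\left(H \right)} = \left(-5 + 2 \cdot \frac{1}{9}\right) H + 667 = \left(-5 + \frac{2}{9}\right) H + 667 = - \frac{43 H}{9} + 667 = 667 - \frac{43 H}{9}$)
$W{\left(z \right)} = - \frac{1}{36}$ ($W{\left(z \right)} = \frac{1}{-6 - 30} = \frac{1}{-36} = - \frac{1}{36}$)
$W{\left(594 \right)} + C{\left(352 \right)} = - \frac{1}{36} + \left(667 - \frac{15136}{9}\right) = - \frac{1}{36} - \frac{9133}{9} = - \frac{36533}{36}$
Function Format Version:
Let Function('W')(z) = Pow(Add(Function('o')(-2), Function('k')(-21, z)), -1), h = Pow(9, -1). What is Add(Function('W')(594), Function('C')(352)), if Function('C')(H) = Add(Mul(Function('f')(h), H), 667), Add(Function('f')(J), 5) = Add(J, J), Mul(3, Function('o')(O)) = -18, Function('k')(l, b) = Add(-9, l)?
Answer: Rational(-36533, 36) ≈ -1014.8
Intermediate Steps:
h = Rational(1, 9) ≈ 0.11111
Function('o')(O) = -6 (Function('o')(O) = Mul(Rational(1, 3), -18) = -6)
Function('f')(J) = Add(-5, Mul(2, J)) (Function('f')(J) = Add(-5, Add(J, J)) = Add(-5, Mul(2, J)))
Function('C')(H) = Add(667, Mul(Rational(-43, 9), H)) (Function('C')(H) = Add(Mul(Add(-5, Mul(2, Rational(1, 9))), H), 667) = Add(Mul(Add(-5, Rational(2, 9)), H), 667) = Add(Mul(Rational(-43, 9), H), 667) = Add(667, Mul(Rational(-43, 9), H)))
Function('W')(z) = Rational(-1, 36) (Function('W')(z) = Pow(Add(-6, Add(-9, -21)), -1) = Pow(Add(-6, -30), -1) = Pow(-36, -1) = Rational(-1, 36))
Add(Function('W')(594), Function('C')(352)) = Add(Rational(-1, 36), Add(667, Mul(Rational(-43, 9), 352))) = Add(Rational(-1, 36), Add(667, Rational(-15136, 9))) = Add(Rational(-1, 36), Rational(-9133, 9)) = Rational(-36533, 36)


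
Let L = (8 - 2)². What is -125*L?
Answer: -4500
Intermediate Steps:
L = 36 (L = 6² = 36)
-125*L = -125*36 = -4500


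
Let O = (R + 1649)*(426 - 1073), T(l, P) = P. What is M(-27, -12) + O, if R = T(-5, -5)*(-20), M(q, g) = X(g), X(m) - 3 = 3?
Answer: -1131597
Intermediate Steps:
X(m) = 6 (X(m) = 3 + 3 = 6)
M(q, g) = 6
R = 100 (R = -5*(-20) = 100)
O = -1131603 (O = (100 + 1649)*(426 - 1073) = 1749*(-647) = -1131603)
M(-27, -12) + O = 6 - 1131603 = -1131597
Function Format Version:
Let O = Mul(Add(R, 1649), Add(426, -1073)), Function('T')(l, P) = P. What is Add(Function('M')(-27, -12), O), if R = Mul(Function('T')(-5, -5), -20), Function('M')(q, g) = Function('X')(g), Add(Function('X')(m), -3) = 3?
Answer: -1131597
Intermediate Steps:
Function('X')(m) = 6 (Function('X')(m) = Add(3, 3) = 6)
Function('M')(q, g) = 6
R = 100 (R = Mul(-5, -20) = 100)
O = -1131603 (O = Mul(Add(100, 1649), Add(426, -1073)) = Mul(1749, -647) = -1131603)
Add(Function('M')(-27, -12), O) = Add(6, -1131603) = -1131597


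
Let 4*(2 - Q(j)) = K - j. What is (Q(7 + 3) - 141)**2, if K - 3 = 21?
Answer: 81225/4 ≈ 20306.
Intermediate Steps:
K = 24 (K = 3 + 21 = 24)
Q(j) = -4 + j/4 (Q(j) = 2 - (24 - j)/4 = 2 + (-6 + j/4) = -4 + j/4)
(Q(7 + 3) - 141)**2 = ((-4 + (7 + 3)/4) - 141)**2 = ((-4 + (1/4)*10) - 141)**2 = ((-4 + 5/2) - 141)**2 = (-3/2 - 141)**2 = (-285/2)**2 = 81225/4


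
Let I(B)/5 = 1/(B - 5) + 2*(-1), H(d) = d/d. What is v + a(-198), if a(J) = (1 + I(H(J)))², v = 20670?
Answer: 332401/16 ≈ 20775.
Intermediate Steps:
H(d) = 1
I(B) = -10 + 5/(-5 + B) (I(B) = 5*(1/(B - 5) + 2*(-1)) = 5*(1/(-5 + B) - 2) = 5*(-2 + 1/(-5 + B)) = -10 + 5/(-5 + B))
a(J) = 1681/16 (a(J) = (1 + 5*(11 - 2*1)/(-5 + 1))² = (1 + 5*(11 - 2)/(-4))² = (1 + 5*(-¼)*9)² = (1 - 45/4)² = (-41/4)² = 1681/16)
v + a(-198) = 20670 + 1681/16 = 332401/16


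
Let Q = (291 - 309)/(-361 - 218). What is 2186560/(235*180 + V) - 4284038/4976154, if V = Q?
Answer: 172082729956991/3385404458127 ≈ 50.831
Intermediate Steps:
Q = 6/193 (Q = -18/(-579) = -18*(-1/579) = 6/193 ≈ 0.031088)
V = 6/193 ≈ 0.031088
2186560/(235*180 + V) - 4284038/4976154 = 2186560/(235*180 + 6/193) - 4284038/4976154 = 2186560/(42300 + 6/193) - 4284038*1/4976154 = 2186560/(8163906/193) - 2142019/2488077 = 2186560*(193/8163906) - 2142019/2488077 = 211003040/4081953 - 2142019/2488077 = 172082729956991/3385404458127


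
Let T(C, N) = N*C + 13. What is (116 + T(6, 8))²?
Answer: 31329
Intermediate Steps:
T(C, N) = 13 + C*N (T(C, N) = C*N + 13 = 13 + C*N)
(116 + T(6, 8))² = (116 + (13 + 6*8))² = (116 + (13 + 48))² = (116 + 61)² = 177² = 31329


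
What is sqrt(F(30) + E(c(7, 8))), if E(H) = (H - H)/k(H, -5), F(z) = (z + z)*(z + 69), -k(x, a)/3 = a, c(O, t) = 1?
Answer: 6*sqrt(165) ≈ 77.071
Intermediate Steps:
k(x, a) = -3*a
F(z) = 2*z*(69 + z) (F(z) = (2*z)*(69 + z) = 2*z*(69 + z))
E(H) = 0 (E(H) = (H - H)/((-3*(-5))) = 0/15 = 0*(1/15) = 0)
sqrt(F(30) + E(c(7, 8))) = sqrt(2*30*(69 + 30) + 0) = sqrt(2*30*99 + 0) = sqrt(5940 + 0) = sqrt(5940) = 6*sqrt(165)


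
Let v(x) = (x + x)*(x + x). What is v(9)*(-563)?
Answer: -182412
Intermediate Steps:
v(x) = 4*x**2 (v(x) = (2*x)*(2*x) = 4*x**2)
v(9)*(-563) = (4*9**2)*(-563) = (4*81)*(-563) = 324*(-563) = -182412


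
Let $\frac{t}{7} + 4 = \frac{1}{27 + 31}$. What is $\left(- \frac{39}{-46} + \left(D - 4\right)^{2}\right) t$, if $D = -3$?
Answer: $- \frac{3707781}{2668} \approx -1389.7$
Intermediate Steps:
$t = - \frac{1617}{58}$ ($t = -28 + \frac{7}{27 + 31} = -28 + \frac{7}{58} = - \frac{1617}{58} \approx -27.879$)
$\left(- \frac{39}{-46} + \left(D - 4\right)^{2}\right) t = \left(- \frac{39}{-46} + \left(-3 - 4\right)^{2}\right) \left(- \frac{1617}{58}\right) = \left(\left(-39\right) \left(- \frac{1}{46}\right) + \left(-7\right)^{2}\right) \left(- \frac{1617}{58}\right) = \left(\frac{39}{46} + 49\right) \left(- \frac{1617}{58}\right) = \frac{2293}{46} \left(- \frac{1617}{58}\right) = - \frac{3707781}{2668}$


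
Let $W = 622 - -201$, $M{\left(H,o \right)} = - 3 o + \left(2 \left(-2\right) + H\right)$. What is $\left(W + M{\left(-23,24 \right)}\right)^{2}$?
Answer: $524176$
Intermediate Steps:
$M{\left(H,o \right)} = -4 + H - 3 o$ ($M{\left(H,o \right)} = - 3 o + \left(-4 + H\right) = -4 + H - 3 o$)
$W = 823$ ($W = 622 + 201 = 823$)
$\left(W + M{\left(-23,24 \right)}\right)^{2} = \left(823 - 99\right)^{2} = 724^{2} = 524176$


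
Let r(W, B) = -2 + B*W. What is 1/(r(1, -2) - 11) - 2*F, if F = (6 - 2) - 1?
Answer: -91/15 ≈ -6.0667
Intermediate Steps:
F = 3 (F = 4 - 1 = 3)
1/(r(1, -2) - 11) - 2*F = 1/((-2 - 2*1) - 11) - 2*3 = 1/((-2 - 2) - 11) - 6 = 1/(-4 - 11) - 6 = 1/(-15) - 6 = -1/15 - 6 = -91/15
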